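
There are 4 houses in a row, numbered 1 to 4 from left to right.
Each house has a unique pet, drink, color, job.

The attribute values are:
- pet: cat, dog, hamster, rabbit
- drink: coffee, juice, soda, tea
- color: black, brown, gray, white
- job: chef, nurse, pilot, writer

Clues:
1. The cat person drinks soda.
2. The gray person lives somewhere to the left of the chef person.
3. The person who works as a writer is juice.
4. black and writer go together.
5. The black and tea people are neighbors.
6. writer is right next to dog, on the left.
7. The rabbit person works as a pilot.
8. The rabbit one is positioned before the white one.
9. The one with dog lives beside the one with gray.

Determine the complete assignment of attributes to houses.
Solution:

House | Pet | Drink | Color | Job
---------------------------------
  1   | hamster | juice | black | writer
  2   | dog | tea | brown | nurse
  3   | rabbit | coffee | gray | pilot
  4   | cat | soda | white | chef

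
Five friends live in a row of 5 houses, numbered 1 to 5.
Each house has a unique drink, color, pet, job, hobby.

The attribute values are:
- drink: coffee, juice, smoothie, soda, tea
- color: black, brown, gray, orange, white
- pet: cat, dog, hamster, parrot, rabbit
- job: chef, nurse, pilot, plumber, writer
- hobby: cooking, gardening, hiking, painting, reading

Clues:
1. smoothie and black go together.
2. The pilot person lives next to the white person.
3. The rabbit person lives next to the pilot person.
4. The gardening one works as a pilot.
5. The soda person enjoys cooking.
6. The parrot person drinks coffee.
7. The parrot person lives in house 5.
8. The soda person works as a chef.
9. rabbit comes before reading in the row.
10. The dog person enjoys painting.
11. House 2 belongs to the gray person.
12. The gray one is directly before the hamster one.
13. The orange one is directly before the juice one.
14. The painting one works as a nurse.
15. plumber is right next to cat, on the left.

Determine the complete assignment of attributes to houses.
Solution:

House | Drink | Color | Pet | Job | Hobby
-----------------------------------------
  1   | tea | orange | rabbit | plumber | hiking
  2   | juice | gray | cat | pilot | gardening
  3   | soda | white | hamster | chef | cooking
  4   | smoothie | black | dog | nurse | painting
  5   | coffee | brown | parrot | writer | reading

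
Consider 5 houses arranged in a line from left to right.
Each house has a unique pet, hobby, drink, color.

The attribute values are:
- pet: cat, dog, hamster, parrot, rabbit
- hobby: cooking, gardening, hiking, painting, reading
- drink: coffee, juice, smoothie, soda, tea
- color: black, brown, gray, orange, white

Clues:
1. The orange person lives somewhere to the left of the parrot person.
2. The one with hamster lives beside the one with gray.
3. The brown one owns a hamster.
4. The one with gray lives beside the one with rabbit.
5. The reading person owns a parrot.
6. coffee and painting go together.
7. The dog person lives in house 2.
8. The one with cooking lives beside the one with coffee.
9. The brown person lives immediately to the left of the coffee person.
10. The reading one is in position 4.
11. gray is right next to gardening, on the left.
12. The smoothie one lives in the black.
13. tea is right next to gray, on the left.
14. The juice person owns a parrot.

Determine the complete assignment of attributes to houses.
Solution:

House | Pet | Hobby | Drink | Color
-----------------------------------
  1   | hamster | cooking | tea | brown
  2   | dog | painting | coffee | gray
  3   | rabbit | gardening | soda | orange
  4   | parrot | reading | juice | white
  5   | cat | hiking | smoothie | black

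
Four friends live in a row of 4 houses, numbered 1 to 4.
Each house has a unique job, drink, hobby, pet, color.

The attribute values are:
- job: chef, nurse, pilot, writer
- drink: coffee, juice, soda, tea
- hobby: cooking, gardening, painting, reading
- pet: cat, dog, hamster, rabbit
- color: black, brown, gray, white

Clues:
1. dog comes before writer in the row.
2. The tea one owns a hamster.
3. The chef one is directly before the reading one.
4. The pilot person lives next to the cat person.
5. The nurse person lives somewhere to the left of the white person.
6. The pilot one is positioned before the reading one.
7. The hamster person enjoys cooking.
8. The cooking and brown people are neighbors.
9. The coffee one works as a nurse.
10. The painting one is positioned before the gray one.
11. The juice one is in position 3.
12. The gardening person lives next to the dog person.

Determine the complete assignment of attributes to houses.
Solution:

House | Job | Drink | Hobby | Pet | Color
-----------------------------------------
  1   | pilot | tea | cooking | hamster | black
  2   | nurse | coffee | gardening | cat | brown
  3   | chef | juice | painting | dog | white
  4   | writer | soda | reading | rabbit | gray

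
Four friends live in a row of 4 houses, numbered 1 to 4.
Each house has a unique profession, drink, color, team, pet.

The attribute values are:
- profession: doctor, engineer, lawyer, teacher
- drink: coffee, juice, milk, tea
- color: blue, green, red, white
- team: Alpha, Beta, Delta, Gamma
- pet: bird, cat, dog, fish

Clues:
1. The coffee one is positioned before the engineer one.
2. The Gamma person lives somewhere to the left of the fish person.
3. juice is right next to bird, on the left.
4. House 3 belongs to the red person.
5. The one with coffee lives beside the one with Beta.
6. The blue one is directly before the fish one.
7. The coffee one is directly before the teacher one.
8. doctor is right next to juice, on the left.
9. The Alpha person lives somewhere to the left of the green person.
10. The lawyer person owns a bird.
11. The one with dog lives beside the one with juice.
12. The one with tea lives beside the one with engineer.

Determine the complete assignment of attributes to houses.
Solution:

House | Profession | Drink | Color | Team | Pet
-----------------------------------------------
  1   | doctor | coffee | blue | Gamma | dog
  2   | teacher | juice | white | Beta | fish
  3   | lawyer | tea | red | Alpha | bird
  4   | engineer | milk | green | Delta | cat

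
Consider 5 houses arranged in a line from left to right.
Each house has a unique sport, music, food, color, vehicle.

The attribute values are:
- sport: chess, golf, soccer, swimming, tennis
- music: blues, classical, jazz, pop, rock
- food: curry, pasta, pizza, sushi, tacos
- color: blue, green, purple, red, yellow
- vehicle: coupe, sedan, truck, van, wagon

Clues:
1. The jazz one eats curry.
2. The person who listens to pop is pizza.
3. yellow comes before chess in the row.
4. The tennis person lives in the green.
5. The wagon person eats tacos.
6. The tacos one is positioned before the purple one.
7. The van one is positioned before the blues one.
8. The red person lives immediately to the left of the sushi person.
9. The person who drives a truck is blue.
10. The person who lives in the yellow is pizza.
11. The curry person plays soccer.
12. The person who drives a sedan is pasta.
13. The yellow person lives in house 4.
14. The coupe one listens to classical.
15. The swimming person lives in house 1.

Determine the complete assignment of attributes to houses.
Solution:

House | Sport | Music | Food | Color | Vehicle
----------------------------------------------
  1   | swimming | rock | tacos | red | wagon
  2   | tennis | classical | sushi | green | coupe
  3   | soccer | jazz | curry | blue | truck
  4   | golf | pop | pizza | yellow | van
  5   | chess | blues | pasta | purple | sedan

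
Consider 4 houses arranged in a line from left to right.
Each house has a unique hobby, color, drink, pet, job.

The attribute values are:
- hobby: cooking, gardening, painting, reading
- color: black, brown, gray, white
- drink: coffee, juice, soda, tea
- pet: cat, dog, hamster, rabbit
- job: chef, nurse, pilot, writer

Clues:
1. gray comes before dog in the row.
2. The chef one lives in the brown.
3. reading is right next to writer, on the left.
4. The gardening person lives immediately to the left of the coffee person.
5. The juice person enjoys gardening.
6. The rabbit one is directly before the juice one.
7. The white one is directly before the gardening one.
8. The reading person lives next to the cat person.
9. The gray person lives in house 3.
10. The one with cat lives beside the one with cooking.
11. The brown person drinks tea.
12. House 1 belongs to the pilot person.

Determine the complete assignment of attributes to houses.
Solution:

House | Hobby | Color | Drink | Pet | Job
-----------------------------------------
  1   | reading | white | soda | rabbit | pilot
  2   | gardening | black | juice | cat | writer
  3   | cooking | gray | coffee | hamster | nurse
  4   | painting | brown | tea | dog | chef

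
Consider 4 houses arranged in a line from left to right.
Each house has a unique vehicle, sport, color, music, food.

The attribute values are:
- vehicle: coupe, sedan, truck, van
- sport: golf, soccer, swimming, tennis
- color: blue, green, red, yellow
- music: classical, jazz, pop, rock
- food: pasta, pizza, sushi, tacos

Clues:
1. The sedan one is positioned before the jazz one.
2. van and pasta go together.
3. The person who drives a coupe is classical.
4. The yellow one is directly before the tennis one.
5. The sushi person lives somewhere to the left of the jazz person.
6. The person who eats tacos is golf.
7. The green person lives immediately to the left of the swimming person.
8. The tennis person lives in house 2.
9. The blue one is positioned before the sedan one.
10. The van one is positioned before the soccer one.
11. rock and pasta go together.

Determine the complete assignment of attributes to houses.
Solution:

House | Vehicle | Sport | Color | Music | Food
----------------------------------------------
  1   | coupe | golf | yellow | classical | tacos
  2   | van | tennis | blue | rock | pasta
  3   | sedan | soccer | green | pop | sushi
  4   | truck | swimming | red | jazz | pizza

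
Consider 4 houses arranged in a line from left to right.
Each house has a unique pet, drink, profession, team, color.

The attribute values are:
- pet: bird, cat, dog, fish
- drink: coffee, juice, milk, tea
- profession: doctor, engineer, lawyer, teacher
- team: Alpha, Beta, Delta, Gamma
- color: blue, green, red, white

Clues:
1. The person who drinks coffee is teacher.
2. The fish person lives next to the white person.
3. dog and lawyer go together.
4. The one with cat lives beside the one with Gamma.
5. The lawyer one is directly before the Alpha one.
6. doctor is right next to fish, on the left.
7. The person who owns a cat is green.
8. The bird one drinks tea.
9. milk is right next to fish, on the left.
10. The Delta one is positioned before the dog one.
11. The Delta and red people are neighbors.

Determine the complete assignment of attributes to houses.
Solution:

House | Pet | Drink | Profession | Team | Color
-----------------------------------------------
  1   | cat | milk | doctor | Delta | green
  2   | fish | coffee | teacher | Gamma | red
  3   | dog | juice | lawyer | Beta | white
  4   | bird | tea | engineer | Alpha | blue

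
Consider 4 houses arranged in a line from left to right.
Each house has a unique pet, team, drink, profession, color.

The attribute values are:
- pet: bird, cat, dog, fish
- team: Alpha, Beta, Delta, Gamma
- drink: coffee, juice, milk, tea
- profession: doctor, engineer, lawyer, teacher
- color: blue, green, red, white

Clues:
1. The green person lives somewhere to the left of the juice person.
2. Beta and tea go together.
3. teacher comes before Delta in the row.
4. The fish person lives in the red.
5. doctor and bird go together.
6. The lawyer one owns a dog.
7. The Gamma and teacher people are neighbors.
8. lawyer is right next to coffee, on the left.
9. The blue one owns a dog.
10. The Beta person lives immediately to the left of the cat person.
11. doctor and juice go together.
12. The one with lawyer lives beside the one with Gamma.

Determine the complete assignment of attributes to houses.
Solution:

House | Pet | Team | Drink | Profession | Color
-----------------------------------------------
  1   | dog | Beta | tea | lawyer | blue
  2   | cat | Gamma | coffee | engineer | green
  3   | fish | Alpha | milk | teacher | red
  4   | bird | Delta | juice | doctor | white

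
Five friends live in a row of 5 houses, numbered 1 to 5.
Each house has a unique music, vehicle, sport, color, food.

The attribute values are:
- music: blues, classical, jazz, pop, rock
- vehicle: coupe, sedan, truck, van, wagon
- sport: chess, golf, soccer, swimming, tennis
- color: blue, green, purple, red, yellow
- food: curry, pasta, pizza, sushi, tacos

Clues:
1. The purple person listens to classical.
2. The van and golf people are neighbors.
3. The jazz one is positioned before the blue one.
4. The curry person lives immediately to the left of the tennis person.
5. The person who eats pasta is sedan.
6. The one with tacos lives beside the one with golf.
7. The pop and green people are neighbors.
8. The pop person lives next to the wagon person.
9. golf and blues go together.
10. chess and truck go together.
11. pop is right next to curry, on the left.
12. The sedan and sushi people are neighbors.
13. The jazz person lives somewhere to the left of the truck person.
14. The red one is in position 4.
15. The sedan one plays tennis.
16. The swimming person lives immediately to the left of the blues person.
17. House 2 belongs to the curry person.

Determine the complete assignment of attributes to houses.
Solution:

House | Music | Vehicle | Sport | Color | Food
----------------------------------------------
  1   | pop | van | swimming | yellow | tacos
  2   | blues | wagon | golf | green | curry
  3   | classical | sedan | tennis | purple | pasta
  4   | jazz | coupe | soccer | red | sushi
  5   | rock | truck | chess | blue | pizza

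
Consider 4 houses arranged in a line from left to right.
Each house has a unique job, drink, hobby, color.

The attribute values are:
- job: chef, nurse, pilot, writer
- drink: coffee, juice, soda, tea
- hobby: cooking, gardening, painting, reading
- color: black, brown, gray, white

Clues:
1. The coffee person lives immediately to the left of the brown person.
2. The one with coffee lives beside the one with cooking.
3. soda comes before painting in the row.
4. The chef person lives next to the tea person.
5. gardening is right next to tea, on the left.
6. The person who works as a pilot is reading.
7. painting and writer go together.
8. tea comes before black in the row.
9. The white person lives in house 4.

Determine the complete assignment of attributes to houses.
Solution:

House | Job | Drink | Hobby | Color
-----------------------------------
  1   | chef | coffee | gardening | gray
  2   | nurse | tea | cooking | brown
  3   | pilot | soda | reading | black
  4   | writer | juice | painting | white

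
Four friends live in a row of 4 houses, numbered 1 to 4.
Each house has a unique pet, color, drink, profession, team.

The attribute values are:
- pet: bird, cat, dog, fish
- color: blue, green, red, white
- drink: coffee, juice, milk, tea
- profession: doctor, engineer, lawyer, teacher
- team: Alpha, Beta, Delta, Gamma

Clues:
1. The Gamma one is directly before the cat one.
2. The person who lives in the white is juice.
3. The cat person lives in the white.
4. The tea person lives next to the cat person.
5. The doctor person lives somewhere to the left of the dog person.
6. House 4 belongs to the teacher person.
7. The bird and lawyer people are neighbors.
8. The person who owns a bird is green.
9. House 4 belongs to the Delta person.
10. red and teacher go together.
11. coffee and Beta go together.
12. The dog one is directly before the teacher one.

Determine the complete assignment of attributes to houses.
Solution:

House | Pet | Color | Drink | Profession | Team
-----------------------------------------------
  1   | bird | green | tea | doctor | Gamma
  2   | cat | white | juice | lawyer | Alpha
  3   | dog | blue | coffee | engineer | Beta
  4   | fish | red | milk | teacher | Delta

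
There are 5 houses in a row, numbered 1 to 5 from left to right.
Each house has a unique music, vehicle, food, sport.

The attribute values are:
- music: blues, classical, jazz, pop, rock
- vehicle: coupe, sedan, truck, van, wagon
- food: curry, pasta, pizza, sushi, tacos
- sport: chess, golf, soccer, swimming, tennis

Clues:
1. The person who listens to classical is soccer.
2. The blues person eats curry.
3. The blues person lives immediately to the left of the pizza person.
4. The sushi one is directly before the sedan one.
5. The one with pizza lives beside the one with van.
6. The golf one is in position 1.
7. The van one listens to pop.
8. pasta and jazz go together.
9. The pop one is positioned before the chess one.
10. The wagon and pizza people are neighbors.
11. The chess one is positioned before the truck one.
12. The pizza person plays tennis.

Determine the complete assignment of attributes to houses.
Solution:

House | Music | Vehicle | Food | Sport
--------------------------------------
  1   | blues | wagon | curry | golf
  2   | rock | coupe | pizza | tennis
  3   | pop | van | sushi | swimming
  4   | jazz | sedan | pasta | chess
  5   | classical | truck | tacos | soccer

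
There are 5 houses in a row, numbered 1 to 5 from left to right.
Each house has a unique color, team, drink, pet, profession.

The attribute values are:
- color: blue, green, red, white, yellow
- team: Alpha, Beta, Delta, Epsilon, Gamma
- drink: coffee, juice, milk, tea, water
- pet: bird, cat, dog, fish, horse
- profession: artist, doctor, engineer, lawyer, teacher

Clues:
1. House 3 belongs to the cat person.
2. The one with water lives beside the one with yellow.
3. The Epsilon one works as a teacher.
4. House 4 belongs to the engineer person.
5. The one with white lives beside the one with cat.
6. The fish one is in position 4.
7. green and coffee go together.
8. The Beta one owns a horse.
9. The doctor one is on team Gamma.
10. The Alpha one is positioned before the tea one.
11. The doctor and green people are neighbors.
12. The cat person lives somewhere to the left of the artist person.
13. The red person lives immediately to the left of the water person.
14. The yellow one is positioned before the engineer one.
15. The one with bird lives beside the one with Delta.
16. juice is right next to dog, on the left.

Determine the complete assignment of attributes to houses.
Solution:

House | Color | Team | Drink | Pet | Profession
-----------------------------------------------
  1   | red | Epsilon | juice | bird | teacher
  2   | white | Delta | water | dog | lawyer
  3   | yellow | Gamma | milk | cat | doctor
  4   | green | Alpha | coffee | fish | engineer
  5   | blue | Beta | tea | horse | artist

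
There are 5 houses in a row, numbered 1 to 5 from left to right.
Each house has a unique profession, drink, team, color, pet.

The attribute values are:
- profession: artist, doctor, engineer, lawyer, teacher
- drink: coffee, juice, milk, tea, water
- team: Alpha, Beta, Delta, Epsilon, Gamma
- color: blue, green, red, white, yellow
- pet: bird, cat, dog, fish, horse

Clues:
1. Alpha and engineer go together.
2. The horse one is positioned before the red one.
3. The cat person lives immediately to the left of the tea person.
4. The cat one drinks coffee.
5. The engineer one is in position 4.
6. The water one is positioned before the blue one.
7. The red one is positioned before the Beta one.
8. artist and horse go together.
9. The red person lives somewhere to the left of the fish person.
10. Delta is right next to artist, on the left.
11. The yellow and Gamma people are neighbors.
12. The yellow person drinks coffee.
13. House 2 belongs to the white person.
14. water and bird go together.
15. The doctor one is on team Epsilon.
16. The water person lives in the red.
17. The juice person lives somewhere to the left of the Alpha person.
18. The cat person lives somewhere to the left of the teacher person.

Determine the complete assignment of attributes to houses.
Solution:

House | Profession | Drink | Team | Color | Pet
-----------------------------------------------
  1   | lawyer | coffee | Delta | yellow | cat
  2   | artist | tea | Gamma | white | horse
  3   | doctor | juice | Epsilon | green | dog
  4   | engineer | water | Alpha | red | bird
  5   | teacher | milk | Beta | blue | fish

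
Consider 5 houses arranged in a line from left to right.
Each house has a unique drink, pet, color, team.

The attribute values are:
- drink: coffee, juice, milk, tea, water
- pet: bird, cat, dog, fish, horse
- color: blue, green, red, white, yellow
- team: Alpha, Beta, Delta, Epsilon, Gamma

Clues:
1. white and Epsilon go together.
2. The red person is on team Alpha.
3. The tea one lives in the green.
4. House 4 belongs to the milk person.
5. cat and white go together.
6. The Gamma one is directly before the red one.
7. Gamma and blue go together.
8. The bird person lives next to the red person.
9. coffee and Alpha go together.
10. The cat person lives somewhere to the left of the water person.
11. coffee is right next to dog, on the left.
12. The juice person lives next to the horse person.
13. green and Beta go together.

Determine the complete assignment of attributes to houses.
Solution:

House | Drink | Pet | Color | Team
----------------------------------
  1   | juice | bird | blue | Gamma
  2   | coffee | horse | red | Alpha
  3   | tea | dog | green | Beta
  4   | milk | cat | white | Epsilon
  5   | water | fish | yellow | Delta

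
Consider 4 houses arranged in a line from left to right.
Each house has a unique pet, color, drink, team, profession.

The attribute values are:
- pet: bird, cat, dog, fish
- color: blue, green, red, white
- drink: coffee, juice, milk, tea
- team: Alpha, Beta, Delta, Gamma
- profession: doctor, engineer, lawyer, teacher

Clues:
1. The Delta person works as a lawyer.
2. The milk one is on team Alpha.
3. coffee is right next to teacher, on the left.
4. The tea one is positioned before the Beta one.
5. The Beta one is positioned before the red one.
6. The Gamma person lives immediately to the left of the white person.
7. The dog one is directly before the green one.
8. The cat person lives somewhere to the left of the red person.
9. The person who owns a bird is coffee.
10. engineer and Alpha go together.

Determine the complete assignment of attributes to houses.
Solution:

House | Pet | Color | Drink | Team | Profession
-----------------------------------------------
  1   | dog | blue | tea | Delta | lawyer
  2   | bird | green | coffee | Gamma | doctor
  3   | cat | white | juice | Beta | teacher
  4   | fish | red | milk | Alpha | engineer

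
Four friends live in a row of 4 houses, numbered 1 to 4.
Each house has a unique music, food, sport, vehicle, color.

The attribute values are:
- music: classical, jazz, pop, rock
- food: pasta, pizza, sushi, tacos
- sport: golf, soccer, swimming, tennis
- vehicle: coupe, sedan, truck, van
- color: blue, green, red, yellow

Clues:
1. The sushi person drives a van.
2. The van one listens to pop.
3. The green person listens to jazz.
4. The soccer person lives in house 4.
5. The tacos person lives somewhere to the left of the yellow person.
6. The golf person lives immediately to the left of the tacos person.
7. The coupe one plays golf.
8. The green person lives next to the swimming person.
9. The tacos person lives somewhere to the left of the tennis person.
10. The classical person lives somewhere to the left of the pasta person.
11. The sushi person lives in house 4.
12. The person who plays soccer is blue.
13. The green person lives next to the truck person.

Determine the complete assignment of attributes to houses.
Solution:

House | Music | Food | Sport | Vehicle | Color
----------------------------------------------
  1   | jazz | pizza | golf | coupe | green
  2   | classical | tacos | swimming | truck | red
  3   | rock | pasta | tennis | sedan | yellow
  4   | pop | sushi | soccer | van | blue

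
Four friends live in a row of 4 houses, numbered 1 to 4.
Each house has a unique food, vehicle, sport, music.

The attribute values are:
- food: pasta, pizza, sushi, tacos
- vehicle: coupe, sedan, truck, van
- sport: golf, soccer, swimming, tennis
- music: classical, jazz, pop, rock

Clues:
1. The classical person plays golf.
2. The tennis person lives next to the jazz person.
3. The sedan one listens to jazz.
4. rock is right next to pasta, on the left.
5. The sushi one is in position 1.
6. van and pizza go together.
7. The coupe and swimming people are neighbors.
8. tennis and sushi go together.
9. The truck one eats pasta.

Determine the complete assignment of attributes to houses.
Solution:

House | Food | Vehicle | Sport | Music
--------------------------------------
  1   | sushi | coupe | tennis | pop
  2   | tacos | sedan | swimming | jazz
  3   | pizza | van | soccer | rock
  4   | pasta | truck | golf | classical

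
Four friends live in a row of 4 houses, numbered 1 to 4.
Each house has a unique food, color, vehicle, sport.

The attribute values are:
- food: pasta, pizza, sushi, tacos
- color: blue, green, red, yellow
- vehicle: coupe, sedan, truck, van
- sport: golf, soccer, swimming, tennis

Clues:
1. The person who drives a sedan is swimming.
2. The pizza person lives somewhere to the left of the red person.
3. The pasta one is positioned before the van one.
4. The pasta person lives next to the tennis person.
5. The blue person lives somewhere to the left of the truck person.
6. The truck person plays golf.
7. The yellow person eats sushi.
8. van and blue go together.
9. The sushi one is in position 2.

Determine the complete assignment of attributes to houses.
Solution:

House | Food | Color | Vehicle | Sport
--------------------------------------
  1   | pasta | green | sedan | swimming
  2   | sushi | yellow | coupe | tennis
  3   | pizza | blue | van | soccer
  4   | tacos | red | truck | golf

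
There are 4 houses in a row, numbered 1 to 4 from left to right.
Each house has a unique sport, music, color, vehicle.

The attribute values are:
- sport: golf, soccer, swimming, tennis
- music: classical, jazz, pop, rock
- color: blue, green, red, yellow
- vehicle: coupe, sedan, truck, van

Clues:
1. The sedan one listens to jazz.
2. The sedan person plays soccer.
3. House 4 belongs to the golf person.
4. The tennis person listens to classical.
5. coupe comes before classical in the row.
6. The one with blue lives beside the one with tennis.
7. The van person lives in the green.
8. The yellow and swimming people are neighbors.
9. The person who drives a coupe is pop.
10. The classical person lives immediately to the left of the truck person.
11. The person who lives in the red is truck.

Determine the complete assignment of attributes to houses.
Solution:

House | Sport | Music | Color | Vehicle
---------------------------------------
  1   | soccer | jazz | yellow | sedan
  2   | swimming | pop | blue | coupe
  3   | tennis | classical | green | van
  4   | golf | rock | red | truck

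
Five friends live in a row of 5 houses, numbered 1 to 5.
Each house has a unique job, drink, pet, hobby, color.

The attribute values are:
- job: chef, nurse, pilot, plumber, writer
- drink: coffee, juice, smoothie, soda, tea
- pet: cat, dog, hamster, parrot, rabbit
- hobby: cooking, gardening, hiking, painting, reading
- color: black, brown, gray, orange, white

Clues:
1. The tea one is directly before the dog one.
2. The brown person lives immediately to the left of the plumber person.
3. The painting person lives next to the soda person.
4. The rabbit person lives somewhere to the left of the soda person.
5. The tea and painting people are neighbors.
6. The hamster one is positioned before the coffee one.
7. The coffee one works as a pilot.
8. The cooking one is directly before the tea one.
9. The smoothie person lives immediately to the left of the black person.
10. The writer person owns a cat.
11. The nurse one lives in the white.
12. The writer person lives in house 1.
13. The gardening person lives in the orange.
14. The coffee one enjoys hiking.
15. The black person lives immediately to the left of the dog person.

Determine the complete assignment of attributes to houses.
Solution:

House | Job | Drink | Pet | Hobby | Color
-----------------------------------------
  1   | writer | smoothie | cat | cooking | brown
  2   | plumber | tea | rabbit | reading | black
  3   | nurse | juice | dog | painting | white
  4   | chef | soda | hamster | gardening | orange
  5   | pilot | coffee | parrot | hiking | gray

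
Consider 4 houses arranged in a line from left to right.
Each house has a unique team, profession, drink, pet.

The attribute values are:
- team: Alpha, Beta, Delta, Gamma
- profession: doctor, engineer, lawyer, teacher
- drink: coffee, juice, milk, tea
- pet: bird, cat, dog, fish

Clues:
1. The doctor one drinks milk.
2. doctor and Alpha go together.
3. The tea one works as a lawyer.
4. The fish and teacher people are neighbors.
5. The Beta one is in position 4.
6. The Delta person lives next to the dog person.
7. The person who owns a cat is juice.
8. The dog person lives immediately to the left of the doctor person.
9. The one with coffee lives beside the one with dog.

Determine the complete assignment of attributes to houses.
Solution:

House | Team | Profession | Drink | Pet
---------------------------------------
  1   | Delta | engineer | coffee | bird
  2   | Gamma | lawyer | tea | dog
  3   | Alpha | doctor | milk | fish
  4   | Beta | teacher | juice | cat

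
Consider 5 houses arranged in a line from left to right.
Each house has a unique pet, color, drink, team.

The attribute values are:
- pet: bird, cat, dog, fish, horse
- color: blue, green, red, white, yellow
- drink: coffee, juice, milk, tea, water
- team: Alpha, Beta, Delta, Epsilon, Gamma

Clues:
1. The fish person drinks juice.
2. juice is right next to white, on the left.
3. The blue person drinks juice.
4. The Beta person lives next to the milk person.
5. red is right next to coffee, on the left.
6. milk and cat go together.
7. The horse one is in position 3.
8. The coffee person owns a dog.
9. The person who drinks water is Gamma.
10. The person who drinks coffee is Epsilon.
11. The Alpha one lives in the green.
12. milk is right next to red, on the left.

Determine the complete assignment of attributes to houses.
Solution:

House | Pet | Color | Drink | Team
----------------------------------
  1   | fish | blue | juice | Beta
  2   | cat | white | milk | Delta
  3   | horse | red | water | Gamma
  4   | dog | yellow | coffee | Epsilon
  5   | bird | green | tea | Alpha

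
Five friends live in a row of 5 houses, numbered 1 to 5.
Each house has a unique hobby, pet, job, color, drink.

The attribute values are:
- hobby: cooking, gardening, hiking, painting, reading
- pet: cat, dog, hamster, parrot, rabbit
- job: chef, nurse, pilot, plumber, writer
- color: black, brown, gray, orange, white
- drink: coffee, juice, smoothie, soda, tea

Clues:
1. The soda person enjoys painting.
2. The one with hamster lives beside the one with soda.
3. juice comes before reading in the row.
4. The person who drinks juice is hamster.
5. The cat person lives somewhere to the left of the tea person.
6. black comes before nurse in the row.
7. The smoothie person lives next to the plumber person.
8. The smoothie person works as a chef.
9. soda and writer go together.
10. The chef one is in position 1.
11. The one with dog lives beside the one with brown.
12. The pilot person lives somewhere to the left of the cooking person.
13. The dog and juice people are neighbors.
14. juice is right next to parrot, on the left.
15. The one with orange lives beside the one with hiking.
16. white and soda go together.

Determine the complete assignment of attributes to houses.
Solution:

House | Hobby | Pet | Job | Color | Drink
-----------------------------------------
  1   | gardening | dog | chef | orange | smoothie
  2   | hiking | hamster | plumber | brown | juice
  3   | painting | parrot | writer | white | soda
  4   | reading | cat | pilot | black | coffee
  5   | cooking | rabbit | nurse | gray | tea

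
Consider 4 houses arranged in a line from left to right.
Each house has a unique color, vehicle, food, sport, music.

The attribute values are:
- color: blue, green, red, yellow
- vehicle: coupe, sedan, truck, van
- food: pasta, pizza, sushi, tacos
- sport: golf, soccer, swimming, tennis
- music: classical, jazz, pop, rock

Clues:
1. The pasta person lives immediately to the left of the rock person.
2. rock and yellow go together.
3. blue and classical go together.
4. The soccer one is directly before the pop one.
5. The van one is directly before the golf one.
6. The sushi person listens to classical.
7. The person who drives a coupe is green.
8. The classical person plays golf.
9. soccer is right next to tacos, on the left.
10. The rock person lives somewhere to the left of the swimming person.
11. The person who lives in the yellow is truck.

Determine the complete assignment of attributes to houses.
Solution:

House | Color | Vehicle | Food | Sport | Music
----------------------------------------------
  1   | green | coupe | pasta | tennis | jazz
  2   | yellow | truck | pizza | soccer | rock
  3   | red | van | tacos | swimming | pop
  4   | blue | sedan | sushi | golf | classical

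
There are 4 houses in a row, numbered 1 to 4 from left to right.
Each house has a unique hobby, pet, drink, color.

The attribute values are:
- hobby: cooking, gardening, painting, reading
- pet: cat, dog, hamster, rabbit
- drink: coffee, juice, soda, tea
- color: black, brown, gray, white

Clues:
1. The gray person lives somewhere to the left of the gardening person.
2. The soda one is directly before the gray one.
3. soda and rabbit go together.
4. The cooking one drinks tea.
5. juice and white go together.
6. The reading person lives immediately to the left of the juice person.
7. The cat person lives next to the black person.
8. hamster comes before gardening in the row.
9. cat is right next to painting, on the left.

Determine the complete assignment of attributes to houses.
Solution:

House | Hobby | Pet | Drink | Color
-----------------------------------
  1   | cooking | cat | tea | brown
  2   | painting | rabbit | soda | black
  3   | reading | hamster | coffee | gray
  4   | gardening | dog | juice | white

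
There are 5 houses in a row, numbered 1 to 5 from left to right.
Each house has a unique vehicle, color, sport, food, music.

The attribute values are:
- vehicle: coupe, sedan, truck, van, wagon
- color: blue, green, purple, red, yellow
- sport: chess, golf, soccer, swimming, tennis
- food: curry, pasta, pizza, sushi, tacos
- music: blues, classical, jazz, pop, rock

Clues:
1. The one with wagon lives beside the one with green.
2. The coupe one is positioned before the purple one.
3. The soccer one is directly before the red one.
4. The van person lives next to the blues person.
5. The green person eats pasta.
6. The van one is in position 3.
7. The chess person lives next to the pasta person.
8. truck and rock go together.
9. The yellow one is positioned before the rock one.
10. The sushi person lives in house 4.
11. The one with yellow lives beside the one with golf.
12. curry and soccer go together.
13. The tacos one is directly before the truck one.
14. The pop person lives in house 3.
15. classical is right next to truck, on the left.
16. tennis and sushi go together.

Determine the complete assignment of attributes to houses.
Solution:

House | Vehicle | Color | Sport | Food | Music
----------------------------------------------
  1   | wagon | yellow | chess | tacos | classical
  2   | truck | green | golf | pasta | rock
  3   | van | blue | soccer | curry | pop
  4   | coupe | red | tennis | sushi | blues
  5   | sedan | purple | swimming | pizza | jazz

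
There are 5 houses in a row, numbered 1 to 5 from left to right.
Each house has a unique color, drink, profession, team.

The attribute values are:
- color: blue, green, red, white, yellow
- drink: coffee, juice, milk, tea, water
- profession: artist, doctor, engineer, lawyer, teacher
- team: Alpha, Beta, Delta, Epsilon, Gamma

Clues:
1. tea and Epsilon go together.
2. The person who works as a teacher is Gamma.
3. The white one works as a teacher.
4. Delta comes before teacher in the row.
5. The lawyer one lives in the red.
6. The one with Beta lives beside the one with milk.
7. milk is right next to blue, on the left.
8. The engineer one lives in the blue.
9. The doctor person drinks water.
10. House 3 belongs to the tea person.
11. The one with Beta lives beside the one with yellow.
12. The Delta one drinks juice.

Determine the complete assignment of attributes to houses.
Solution:

House | Color | Drink | Profession | Team
-----------------------------------------
  1   | green | water | doctor | Beta
  2   | yellow | milk | artist | Alpha
  3   | blue | tea | engineer | Epsilon
  4   | red | juice | lawyer | Delta
  5   | white | coffee | teacher | Gamma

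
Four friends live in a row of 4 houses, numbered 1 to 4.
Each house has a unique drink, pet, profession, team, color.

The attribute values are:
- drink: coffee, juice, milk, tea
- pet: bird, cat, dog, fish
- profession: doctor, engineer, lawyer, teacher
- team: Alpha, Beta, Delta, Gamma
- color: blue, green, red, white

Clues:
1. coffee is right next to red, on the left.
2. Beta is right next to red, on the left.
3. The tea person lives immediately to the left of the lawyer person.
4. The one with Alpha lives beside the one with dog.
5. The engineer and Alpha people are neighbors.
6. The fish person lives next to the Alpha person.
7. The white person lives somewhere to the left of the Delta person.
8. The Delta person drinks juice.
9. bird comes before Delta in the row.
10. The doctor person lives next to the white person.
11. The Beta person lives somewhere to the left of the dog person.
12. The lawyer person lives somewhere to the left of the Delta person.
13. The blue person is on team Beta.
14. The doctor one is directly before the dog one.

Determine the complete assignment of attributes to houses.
Solution:

House | Drink | Pet | Profession | Team | Color
-----------------------------------------------
  1   | coffee | fish | engineer | Beta | blue
  2   | tea | bird | doctor | Alpha | red
  3   | milk | dog | lawyer | Gamma | white
  4   | juice | cat | teacher | Delta | green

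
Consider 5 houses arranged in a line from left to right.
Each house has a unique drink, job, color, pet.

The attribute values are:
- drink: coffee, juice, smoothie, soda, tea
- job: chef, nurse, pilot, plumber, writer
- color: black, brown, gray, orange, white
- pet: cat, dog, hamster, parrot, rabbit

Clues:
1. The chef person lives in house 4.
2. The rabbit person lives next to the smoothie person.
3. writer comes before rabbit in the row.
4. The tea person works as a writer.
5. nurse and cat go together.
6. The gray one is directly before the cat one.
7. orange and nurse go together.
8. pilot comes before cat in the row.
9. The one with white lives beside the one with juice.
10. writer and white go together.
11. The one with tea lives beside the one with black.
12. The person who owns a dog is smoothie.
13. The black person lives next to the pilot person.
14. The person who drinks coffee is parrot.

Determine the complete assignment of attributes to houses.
Solution:

House | Drink | Job | Color | Pet
---------------------------------
  1   | tea | writer | white | hamster
  2   | juice | plumber | black | rabbit
  3   | smoothie | pilot | brown | dog
  4   | coffee | chef | gray | parrot
  5   | soda | nurse | orange | cat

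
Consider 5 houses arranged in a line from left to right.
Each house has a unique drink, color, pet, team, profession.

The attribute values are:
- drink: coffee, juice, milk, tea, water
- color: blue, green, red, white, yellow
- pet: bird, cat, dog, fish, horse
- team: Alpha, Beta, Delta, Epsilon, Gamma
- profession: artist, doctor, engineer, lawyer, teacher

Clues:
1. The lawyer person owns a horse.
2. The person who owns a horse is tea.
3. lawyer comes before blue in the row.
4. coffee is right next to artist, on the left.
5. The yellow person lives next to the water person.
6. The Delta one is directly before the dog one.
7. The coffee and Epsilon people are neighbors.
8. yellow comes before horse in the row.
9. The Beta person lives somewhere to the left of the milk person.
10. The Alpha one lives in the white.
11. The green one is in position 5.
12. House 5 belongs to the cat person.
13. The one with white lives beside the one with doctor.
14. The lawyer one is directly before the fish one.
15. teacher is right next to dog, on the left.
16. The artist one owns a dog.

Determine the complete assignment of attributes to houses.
Solution:

House | Drink | Color | Pet | Team | Profession
-----------------------------------------------
  1   | coffee | yellow | bird | Delta | teacher
  2   | water | red | dog | Epsilon | artist
  3   | tea | white | horse | Alpha | lawyer
  4   | juice | blue | fish | Beta | doctor
  5   | milk | green | cat | Gamma | engineer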